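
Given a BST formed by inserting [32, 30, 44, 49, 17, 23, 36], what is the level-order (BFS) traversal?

Tree insertion order: [32, 30, 44, 49, 17, 23, 36]
Tree (level-order array): [32, 30, 44, 17, None, 36, 49, None, 23]
BFS from the root, enqueuing left then right child of each popped node:
  queue [32] -> pop 32, enqueue [30, 44], visited so far: [32]
  queue [30, 44] -> pop 30, enqueue [17], visited so far: [32, 30]
  queue [44, 17] -> pop 44, enqueue [36, 49], visited so far: [32, 30, 44]
  queue [17, 36, 49] -> pop 17, enqueue [23], visited so far: [32, 30, 44, 17]
  queue [36, 49, 23] -> pop 36, enqueue [none], visited so far: [32, 30, 44, 17, 36]
  queue [49, 23] -> pop 49, enqueue [none], visited so far: [32, 30, 44, 17, 36, 49]
  queue [23] -> pop 23, enqueue [none], visited so far: [32, 30, 44, 17, 36, 49, 23]
Result: [32, 30, 44, 17, 36, 49, 23]


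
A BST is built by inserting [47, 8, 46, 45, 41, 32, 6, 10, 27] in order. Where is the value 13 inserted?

Starting tree (level order): [47, 8, None, 6, 46, None, None, 45, None, 41, None, 32, None, 10, None, None, 27]
Insertion path: 47 -> 8 -> 46 -> 45 -> 41 -> 32 -> 10 -> 27
Result: insert 13 as left child of 27
Final tree (level order): [47, 8, None, 6, 46, None, None, 45, None, 41, None, 32, None, 10, None, None, 27, 13]


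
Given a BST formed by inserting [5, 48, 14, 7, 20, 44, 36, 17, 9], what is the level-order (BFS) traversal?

Tree insertion order: [5, 48, 14, 7, 20, 44, 36, 17, 9]
Tree (level-order array): [5, None, 48, 14, None, 7, 20, None, 9, 17, 44, None, None, None, None, 36]
BFS from the root, enqueuing left then right child of each popped node:
  queue [5] -> pop 5, enqueue [48], visited so far: [5]
  queue [48] -> pop 48, enqueue [14], visited so far: [5, 48]
  queue [14] -> pop 14, enqueue [7, 20], visited so far: [5, 48, 14]
  queue [7, 20] -> pop 7, enqueue [9], visited so far: [5, 48, 14, 7]
  queue [20, 9] -> pop 20, enqueue [17, 44], visited so far: [5, 48, 14, 7, 20]
  queue [9, 17, 44] -> pop 9, enqueue [none], visited so far: [5, 48, 14, 7, 20, 9]
  queue [17, 44] -> pop 17, enqueue [none], visited so far: [5, 48, 14, 7, 20, 9, 17]
  queue [44] -> pop 44, enqueue [36], visited so far: [5, 48, 14, 7, 20, 9, 17, 44]
  queue [36] -> pop 36, enqueue [none], visited so far: [5, 48, 14, 7, 20, 9, 17, 44, 36]
Result: [5, 48, 14, 7, 20, 9, 17, 44, 36]


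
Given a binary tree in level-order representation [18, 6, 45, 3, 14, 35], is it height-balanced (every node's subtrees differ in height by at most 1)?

Tree (level-order array): [18, 6, 45, 3, 14, 35]
Definition: a tree is height-balanced if, at every node, |h(left) - h(right)| <= 1 (empty subtree has height -1).
Bottom-up per-node check:
  node 3: h_left=-1, h_right=-1, diff=0 [OK], height=0
  node 14: h_left=-1, h_right=-1, diff=0 [OK], height=0
  node 6: h_left=0, h_right=0, diff=0 [OK], height=1
  node 35: h_left=-1, h_right=-1, diff=0 [OK], height=0
  node 45: h_left=0, h_right=-1, diff=1 [OK], height=1
  node 18: h_left=1, h_right=1, diff=0 [OK], height=2
All nodes satisfy the balance condition.
Result: Balanced


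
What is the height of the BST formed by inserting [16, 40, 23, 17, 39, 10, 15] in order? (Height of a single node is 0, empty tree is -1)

Insertion order: [16, 40, 23, 17, 39, 10, 15]
Tree (level-order array): [16, 10, 40, None, 15, 23, None, None, None, 17, 39]
Compute height bottom-up (empty subtree = -1):
  height(15) = 1 + max(-1, -1) = 0
  height(10) = 1 + max(-1, 0) = 1
  height(17) = 1 + max(-1, -1) = 0
  height(39) = 1 + max(-1, -1) = 0
  height(23) = 1 + max(0, 0) = 1
  height(40) = 1 + max(1, -1) = 2
  height(16) = 1 + max(1, 2) = 3
Height = 3


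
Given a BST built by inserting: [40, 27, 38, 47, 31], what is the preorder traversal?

Tree insertion order: [40, 27, 38, 47, 31]
Tree (level-order array): [40, 27, 47, None, 38, None, None, 31]
Preorder traversal: [40, 27, 38, 31, 47]


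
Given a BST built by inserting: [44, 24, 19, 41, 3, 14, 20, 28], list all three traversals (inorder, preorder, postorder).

Tree insertion order: [44, 24, 19, 41, 3, 14, 20, 28]
Tree (level-order array): [44, 24, None, 19, 41, 3, 20, 28, None, None, 14]
Inorder (L, root, R): [3, 14, 19, 20, 24, 28, 41, 44]
Preorder (root, L, R): [44, 24, 19, 3, 14, 20, 41, 28]
Postorder (L, R, root): [14, 3, 20, 19, 28, 41, 24, 44]


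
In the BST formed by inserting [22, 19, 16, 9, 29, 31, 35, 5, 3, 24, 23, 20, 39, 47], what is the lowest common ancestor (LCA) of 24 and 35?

Tree insertion order: [22, 19, 16, 9, 29, 31, 35, 5, 3, 24, 23, 20, 39, 47]
Tree (level-order array): [22, 19, 29, 16, 20, 24, 31, 9, None, None, None, 23, None, None, 35, 5, None, None, None, None, 39, 3, None, None, 47]
In a BST, the LCA of p=24, q=35 is the first node v on the
root-to-leaf path with p <= v <= q (go left if both < v, right if both > v).
Walk from root:
  at 22: both 24 and 35 > 22, go right
  at 29: 24 <= 29 <= 35, this is the LCA
LCA = 29


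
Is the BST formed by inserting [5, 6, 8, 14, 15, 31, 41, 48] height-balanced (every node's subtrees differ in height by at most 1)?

Tree (level-order array): [5, None, 6, None, 8, None, 14, None, 15, None, 31, None, 41, None, 48]
Definition: a tree is height-balanced if, at every node, |h(left) - h(right)| <= 1 (empty subtree has height -1).
Bottom-up per-node check:
  node 48: h_left=-1, h_right=-1, diff=0 [OK], height=0
  node 41: h_left=-1, h_right=0, diff=1 [OK], height=1
  node 31: h_left=-1, h_right=1, diff=2 [FAIL (|-1-1|=2 > 1)], height=2
  node 15: h_left=-1, h_right=2, diff=3 [FAIL (|-1-2|=3 > 1)], height=3
  node 14: h_left=-1, h_right=3, diff=4 [FAIL (|-1-3|=4 > 1)], height=4
  node 8: h_left=-1, h_right=4, diff=5 [FAIL (|-1-4|=5 > 1)], height=5
  node 6: h_left=-1, h_right=5, diff=6 [FAIL (|-1-5|=6 > 1)], height=6
  node 5: h_left=-1, h_right=6, diff=7 [FAIL (|-1-6|=7 > 1)], height=7
Node 31 violates the condition: |-1 - 1| = 2 > 1.
Result: Not balanced


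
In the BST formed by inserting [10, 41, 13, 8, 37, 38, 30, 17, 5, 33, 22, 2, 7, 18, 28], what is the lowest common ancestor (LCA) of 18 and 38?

Tree insertion order: [10, 41, 13, 8, 37, 38, 30, 17, 5, 33, 22, 2, 7, 18, 28]
Tree (level-order array): [10, 8, 41, 5, None, 13, None, 2, 7, None, 37, None, None, None, None, 30, 38, 17, 33, None, None, None, 22, None, None, 18, 28]
In a BST, the LCA of p=18, q=38 is the first node v on the
root-to-leaf path with p <= v <= q (go left if both < v, right if both > v).
Walk from root:
  at 10: both 18 and 38 > 10, go right
  at 41: both 18 and 38 < 41, go left
  at 13: both 18 and 38 > 13, go right
  at 37: 18 <= 37 <= 38, this is the LCA
LCA = 37


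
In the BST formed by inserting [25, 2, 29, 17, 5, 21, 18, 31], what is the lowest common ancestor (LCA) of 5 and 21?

Tree insertion order: [25, 2, 29, 17, 5, 21, 18, 31]
Tree (level-order array): [25, 2, 29, None, 17, None, 31, 5, 21, None, None, None, None, 18]
In a BST, the LCA of p=5, q=21 is the first node v on the
root-to-leaf path with p <= v <= q (go left if both < v, right if both > v).
Walk from root:
  at 25: both 5 and 21 < 25, go left
  at 2: both 5 and 21 > 2, go right
  at 17: 5 <= 17 <= 21, this is the LCA
LCA = 17


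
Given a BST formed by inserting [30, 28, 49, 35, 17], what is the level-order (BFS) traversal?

Tree insertion order: [30, 28, 49, 35, 17]
Tree (level-order array): [30, 28, 49, 17, None, 35]
BFS from the root, enqueuing left then right child of each popped node:
  queue [30] -> pop 30, enqueue [28, 49], visited so far: [30]
  queue [28, 49] -> pop 28, enqueue [17], visited so far: [30, 28]
  queue [49, 17] -> pop 49, enqueue [35], visited so far: [30, 28, 49]
  queue [17, 35] -> pop 17, enqueue [none], visited so far: [30, 28, 49, 17]
  queue [35] -> pop 35, enqueue [none], visited so far: [30, 28, 49, 17, 35]
Result: [30, 28, 49, 17, 35]


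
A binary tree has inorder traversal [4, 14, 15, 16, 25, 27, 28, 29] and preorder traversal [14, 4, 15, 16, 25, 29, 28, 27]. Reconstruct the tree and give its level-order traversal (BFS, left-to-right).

Inorder:  [4, 14, 15, 16, 25, 27, 28, 29]
Preorder: [14, 4, 15, 16, 25, 29, 28, 27]
Algorithm: preorder visits root first, so consume preorder in order;
for each root, split the current inorder slice at that value into
left-subtree inorder and right-subtree inorder, then recurse.
Recursive splits:
  root=14; inorder splits into left=[4], right=[15, 16, 25, 27, 28, 29]
  root=4; inorder splits into left=[], right=[]
  root=15; inorder splits into left=[], right=[16, 25, 27, 28, 29]
  root=16; inorder splits into left=[], right=[25, 27, 28, 29]
  root=25; inorder splits into left=[], right=[27, 28, 29]
  root=29; inorder splits into left=[27, 28], right=[]
  root=28; inorder splits into left=[27], right=[]
  root=27; inorder splits into left=[], right=[]
Reconstructed level-order: [14, 4, 15, 16, 25, 29, 28, 27]


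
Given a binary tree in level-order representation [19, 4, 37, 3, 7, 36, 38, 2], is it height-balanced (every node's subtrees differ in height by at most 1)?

Tree (level-order array): [19, 4, 37, 3, 7, 36, 38, 2]
Definition: a tree is height-balanced if, at every node, |h(left) - h(right)| <= 1 (empty subtree has height -1).
Bottom-up per-node check:
  node 2: h_left=-1, h_right=-1, diff=0 [OK], height=0
  node 3: h_left=0, h_right=-1, diff=1 [OK], height=1
  node 7: h_left=-1, h_right=-1, diff=0 [OK], height=0
  node 4: h_left=1, h_right=0, diff=1 [OK], height=2
  node 36: h_left=-1, h_right=-1, diff=0 [OK], height=0
  node 38: h_left=-1, h_right=-1, diff=0 [OK], height=0
  node 37: h_left=0, h_right=0, diff=0 [OK], height=1
  node 19: h_left=2, h_right=1, diff=1 [OK], height=3
All nodes satisfy the balance condition.
Result: Balanced


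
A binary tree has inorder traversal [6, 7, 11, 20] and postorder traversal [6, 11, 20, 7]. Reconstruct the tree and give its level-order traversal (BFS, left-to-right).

Inorder:   [6, 7, 11, 20]
Postorder: [6, 11, 20, 7]
Algorithm: postorder visits root last, so walk postorder right-to-left;
each value is the root of the current inorder slice — split it at that
value, recurse on the right subtree first, then the left.
Recursive splits:
  root=7; inorder splits into left=[6], right=[11, 20]
  root=20; inorder splits into left=[11], right=[]
  root=11; inorder splits into left=[], right=[]
  root=6; inorder splits into left=[], right=[]
Reconstructed level-order: [7, 6, 20, 11]


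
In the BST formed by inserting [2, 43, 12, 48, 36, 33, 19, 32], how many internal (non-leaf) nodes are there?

Tree built from: [2, 43, 12, 48, 36, 33, 19, 32]
Tree (level-order array): [2, None, 43, 12, 48, None, 36, None, None, 33, None, 19, None, None, 32]
Rule: An internal node has at least one child.
Per-node child counts:
  node 2: 1 child(ren)
  node 43: 2 child(ren)
  node 12: 1 child(ren)
  node 36: 1 child(ren)
  node 33: 1 child(ren)
  node 19: 1 child(ren)
  node 32: 0 child(ren)
  node 48: 0 child(ren)
Matching nodes: [2, 43, 12, 36, 33, 19]
Count of internal (non-leaf) nodes: 6


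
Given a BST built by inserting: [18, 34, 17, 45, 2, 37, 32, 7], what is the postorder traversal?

Tree insertion order: [18, 34, 17, 45, 2, 37, 32, 7]
Tree (level-order array): [18, 17, 34, 2, None, 32, 45, None, 7, None, None, 37]
Postorder traversal: [7, 2, 17, 32, 37, 45, 34, 18]


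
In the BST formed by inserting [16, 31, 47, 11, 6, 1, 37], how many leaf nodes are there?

Tree built from: [16, 31, 47, 11, 6, 1, 37]
Tree (level-order array): [16, 11, 31, 6, None, None, 47, 1, None, 37]
Rule: A leaf has 0 children.
Per-node child counts:
  node 16: 2 child(ren)
  node 11: 1 child(ren)
  node 6: 1 child(ren)
  node 1: 0 child(ren)
  node 31: 1 child(ren)
  node 47: 1 child(ren)
  node 37: 0 child(ren)
Matching nodes: [1, 37]
Count of leaf nodes: 2


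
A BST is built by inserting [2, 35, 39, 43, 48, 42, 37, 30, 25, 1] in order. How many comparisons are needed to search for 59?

Search path for 59: 2 -> 35 -> 39 -> 43 -> 48
Found: False
Comparisons: 5


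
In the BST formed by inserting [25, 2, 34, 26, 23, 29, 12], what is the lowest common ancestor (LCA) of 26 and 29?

Tree insertion order: [25, 2, 34, 26, 23, 29, 12]
Tree (level-order array): [25, 2, 34, None, 23, 26, None, 12, None, None, 29]
In a BST, the LCA of p=26, q=29 is the first node v on the
root-to-leaf path with p <= v <= q (go left if both < v, right if both > v).
Walk from root:
  at 25: both 26 and 29 > 25, go right
  at 34: both 26 and 29 < 34, go left
  at 26: 26 <= 26 <= 29, this is the LCA
LCA = 26


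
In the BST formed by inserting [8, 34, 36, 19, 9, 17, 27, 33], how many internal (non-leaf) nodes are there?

Tree built from: [8, 34, 36, 19, 9, 17, 27, 33]
Tree (level-order array): [8, None, 34, 19, 36, 9, 27, None, None, None, 17, None, 33]
Rule: An internal node has at least one child.
Per-node child counts:
  node 8: 1 child(ren)
  node 34: 2 child(ren)
  node 19: 2 child(ren)
  node 9: 1 child(ren)
  node 17: 0 child(ren)
  node 27: 1 child(ren)
  node 33: 0 child(ren)
  node 36: 0 child(ren)
Matching nodes: [8, 34, 19, 9, 27]
Count of internal (non-leaf) nodes: 5


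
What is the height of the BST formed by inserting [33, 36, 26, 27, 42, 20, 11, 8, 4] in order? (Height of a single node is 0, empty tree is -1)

Insertion order: [33, 36, 26, 27, 42, 20, 11, 8, 4]
Tree (level-order array): [33, 26, 36, 20, 27, None, 42, 11, None, None, None, None, None, 8, None, 4]
Compute height bottom-up (empty subtree = -1):
  height(4) = 1 + max(-1, -1) = 0
  height(8) = 1 + max(0, -1) = 1
  height(11) = 1 + max(1, -1) = 2
  height(20) = 1 + max(2, -1) = 3
  height(27) = 1 + max(-1, -1) = 0
  height(26) = 1 + max(3, 0) = 4
  height(42) = 1 + max(-1, -1) = 0
  height(36) = 1 + max(-1, 0) = 1
  height(33) = 1 + max(4, 1) = 5
Height = 5


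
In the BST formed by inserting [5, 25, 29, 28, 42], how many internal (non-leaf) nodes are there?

Tree built from: [5, 25, 29, 28, 42]
Tree (level-order array): [5, None, 25, None, 29, 28, 42]
Rule: An internal node has at least one child.
Per-node child counts:
  node 5: 1 child(ren)
  node 25: 1 child(ren)
  node 29: 2 child(ren)
  node 28: 0 child(ren)
  node 42: 0 child(ren)
Matching nodes: [5, 25, 29]
Count of internal (non-leaf) nodes: 3


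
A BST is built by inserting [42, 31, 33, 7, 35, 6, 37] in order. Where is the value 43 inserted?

Starting tree (level order): [42, 31, None, 7, 33, 6, None, None, 35, None, None, None, 37]
Insertion path: 42
Result: insert 43 as right child of 42
Final tree (level order): [42, 31, 43, 7, 33, None, None, 6, None, None, 35, None, None, None, 37]


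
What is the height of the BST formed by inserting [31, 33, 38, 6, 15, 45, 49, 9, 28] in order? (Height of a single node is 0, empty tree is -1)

Insertion order: [31, 33, 38, 6, 15, 45, 49, 9, 28]
Tree (level-order array): [31, 6, 33, None, 15, None, 38, 9, 28, None, 45, None, None, None, None, None, 49]
Compute height bottom-up (empty subtree = -1):
  height(9) = 1 + max(-1, -1) = 0
  height(28) = 1 + max(-1, -1) = 0
  height(15) = 1 + max(0, 0) = 1
  height(6) = 1 + max(-1, 1) = 2
  height(49) = 1 + max(-1, -1) = 0
  height(45) = 1 + max(-1, 0) = 1
  height(38) = 1 + max(-1, 1) = 2
  height(33) = 1 + max(-1, 2) = 3
  height(31) = 1 + max(2, 3) = 4
Height = 4


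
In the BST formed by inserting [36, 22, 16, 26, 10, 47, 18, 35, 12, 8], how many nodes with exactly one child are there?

Tree built from: [36, 22, 16, 26, 10, 47, 18, 35, 12, 8]
Tree (level-order array): [36, 22, 47, 16, 26, None, None, 10, 18, None, 35, 8, 12]
Rule: These are nodes with exactly 1 non-null child.
Per-node child counts:
  node 36: 2 child(ren)
  node 22: 2 child(ren)
  node 16: 2 child(ren)
  node 10: 2 child(ren)
  node 8: 0 child(ren)
  node 12: 0 child(ren)
  node 18: 0 child(ren)
  node 26: 1 child(ren)
  node 35: 0 child(ren)
  node 47: 0 child(ren)
Matching nodes: [26]
Count of nodes with exactly one child: 1


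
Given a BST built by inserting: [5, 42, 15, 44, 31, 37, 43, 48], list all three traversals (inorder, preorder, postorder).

Tree insertion order: [5, 42, 15, 44, 31, 37, 43, 48]
Tree (level-order array): [5, None, 42, 15, 44, None, 31, 43, 48, None, 37]
Inorder (L, root, R): [5, 15, 31, 37, 42, 43, 44, 48]
Preorder (root, L, R): [5, 42, 15, 31, 37, 44, 43, 48]
Postorder (L, R, root): [37, 31, 15, 43, 48, 44, 42, 5]


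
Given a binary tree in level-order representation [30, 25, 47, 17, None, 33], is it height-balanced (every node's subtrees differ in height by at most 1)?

Tree (level-order array): [30, 25, 47, 17, None, 33]
Definition: a tree is height-balanced if, at every node, |h(left) - h(right)| <= 1 (empty subtree has height -1).
Bottom-up per-node check:
  node 17: h_left=-1, h_right=-1, diff=0 [OK], height=0
  node 25: h_left=0, h_right=-1, diff=1 [OK], height=1
  node 33: h_left=-1, h_right=-1, diff=0 [OK], height=0
  node 47: h_left=0, h_right=-1, diff=1 [OK], height=1
  node 30: h_left=1, h_right=1, diff=0 [OK], height=2
All nodes satisfy the balance condition.
Result: Balanced


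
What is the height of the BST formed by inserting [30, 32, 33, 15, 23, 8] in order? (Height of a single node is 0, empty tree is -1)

Insertion order: [30, 32, 33, 15, 23, 8]
Tree (level-order array): [30, 15, 32, 8, 23, None, 33]
Compute height bottom-up (empty subtree = -1):
  height(8) = 1 + max(-1, -1) = 0
  height(23) = 1 + max(-1, -1) = 0
  height(15) = 1 + max(0, 0) = 1
  height(33) = 1 + max(-1, -1) = 0
  height(32) = 1 + max(-1, 0) = 1
  height(30) = 1 + max(1, 1) = 2
Height = 2


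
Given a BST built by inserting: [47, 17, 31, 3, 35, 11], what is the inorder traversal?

Tree insertion order: [47, 17, 31, 3, 35, 11]
Tree (level-order array): [47, 17, None, 3, 31, None, 11, None, 35]
Inorder traversal: [3, 11, 17, 31, 35, 47]


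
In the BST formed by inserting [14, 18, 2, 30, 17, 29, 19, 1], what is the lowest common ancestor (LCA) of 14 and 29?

Tree insertion order: [14, 18, 2, 30, 17, 29, 19, 1]
Tree (level-order array): [14, 2, 18, 1, None, 17, 30, None, None, None, None, 29, None, 19]
In a BST, the LCA of p=14, q=29 is the first node v on the
root-to-leaf path with p <= v <= q (go left if both < v, right if both > v).
Walk from root:
  at 14: 14 <= 14 <= 29, this is the LCA
LCA = 14


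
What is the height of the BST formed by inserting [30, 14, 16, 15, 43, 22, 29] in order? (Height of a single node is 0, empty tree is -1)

Insertion order: [30, 14, 16, 15, 43, 22, 29]
Tree (level-order array): [30, 14, 43, None, 16, None, None, 15, 22, None, None, None, 29]
Compute height bottom-up (empty subtree = -1):
  height(15) = 1 + max(-1, -1) = 0
  height(29) = 1 + max(-1, -1) = 0
  height(22) = 1 + max(-1, 0) = 1
  height(16) = 1 + max(0, 1) = 2
  height(14) = 1 + max(-1, 2) = 3
  height(43) = 1 + max(-1, -1) = 0
  height(30) = 1 + max(3, 0) = 4
Height = 4


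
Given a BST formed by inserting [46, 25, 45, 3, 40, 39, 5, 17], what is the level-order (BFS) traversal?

Tree insertion order: [46, 25, 45, 3, 40, 39, 5, 17]
Tree (level-order array): [46, 25, None, 3, 45, None, 5, 40, None, None, 17, 39]
BFS from the root, enqueuing left then right child of each popped node:
  queue [46] -> pop 46, enqueue [25], visited so far: [46]
  queue [25] -> pop 25, enqueue [3, 45], visited so far: [46, 25]
  queue [3, 45] -> pop 3, enqueue [5], visited so far: [46, 25, 3]
  queue [45, 5] -> pop 45, enqueue [40], visited so far: [46, 25, 3, 45]
  queue [5, 40] -> pop 5, enqueue [17], visited so far: [46, 25, 3, 45, 5]
  queue [40, 17] -> pop 40, enqueue [39], visited so far: [46, 25, 3, 45, 5, 40]
  queue [17, 39] -> pop 17, enqueue [none], visited so far: [46, 25, 3, 45, 5, 40, 17]
  queue [39] -> pop 39, enqueue [none], visited so far: [46, 25, 3, 45, 5, 40, 17, 39]
Result: [46, 25, 3, 45, 5, 40, 17, 39]


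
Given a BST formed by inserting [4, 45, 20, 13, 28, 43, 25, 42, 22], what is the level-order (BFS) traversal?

Tree insertion order: [4, 45, 20, 13, 28, 43, 25, 42, 22]
Tree (level-order array): [4, None, 45, 20, None, 13, 28, None, None, 25, 43, 22, None, 42]
BFS from the root, enqueuing left then right child of each popped node:
  queue [4] -> pop 4, enqueue [45], visited so far: [4]
  queue [45] -> pop 45, enqueue [20], visited so far: [4, 45]
  queue [20] -> pop 20, enqueue [13, 28], visited so far: [4, 45, 20]
  queue [13, 28] -> pop 13, enqueue [none], visited so far: [4, 45, 20, 13]
  queue [28] -> pop 28, enqueue [25, 43], visited so far: [4, 45, 20, 13, 28]
  queue [25, 43] -> pop 25, enqueue [22], visited so far: [4, 45, 20, 13, 28, 25]
  queue [43, 22] -> pop 43, enqueue [42], visited so far: [4, 45, 20, 13, 28, 25, 43]
  queue [22, 42] -> pop 22, enqueue [none], visited so far: [4, 45, 20, 13, 28, 25, 43, 22]
  queue [42] -> pop 42, enqueue [none], visited so far: [4, 45, 20, 13, 28, 25, 43, 22, 42]
Result: [4, 45, 20, 13, 28, 25, 43, 22, 42]


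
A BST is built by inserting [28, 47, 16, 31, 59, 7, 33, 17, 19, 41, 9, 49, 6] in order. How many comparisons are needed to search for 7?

Search path for 7: 28 -> 16 -> 7
Found: True
Comparisons: 3


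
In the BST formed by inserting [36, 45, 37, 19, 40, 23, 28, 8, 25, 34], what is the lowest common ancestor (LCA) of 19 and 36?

Tree insertion order: [36, 45, 37, 19, 40, 23, 28, 8, 25, 34]
Tree (level-order array): [36, 19, 45, 8, 23, 37, None, None, None, None, 28, None, 40, 25, 34]
In a BST, the LCA of p=19, q=36 is the first node v on the
root-to-leaf path with p <= v <= q (go left if both < v, right if both > v).
Walk from root:
  at 36: 19 <= 36 <= 36, this is the LCA
LCA = 36


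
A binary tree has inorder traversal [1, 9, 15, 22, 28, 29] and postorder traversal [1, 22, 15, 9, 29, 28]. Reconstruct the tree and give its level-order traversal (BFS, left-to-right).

Inorder:   [1, 9, 15, 22, 28, 29]
Postorder: [1, 22, 15, 9, 29, 28]
Algorithm: postorder visits root last, so walk postorder right-to-left;
each value is the root of the current inorder slice — split it at that
value, recurse on the right subtree first, then the left.
Recursive splits:
  root=28; inorder splits into left=[1, 9, 15, 22], right=[29]
  root=29; inorder splits into left=[], right=[]
  root=9; inorder splits into left=[1], right=[15, 22]
  root=15; inorder splits into left=[], right=[22]
  root=22; inorder splits into left=[], right=[]
  root=1; inorder splits into left=[], right=[]
Reconstructed level-order: [28, 9, 29, 1, 15, 22]


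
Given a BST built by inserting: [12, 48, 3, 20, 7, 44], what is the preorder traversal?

Tree insertion order: [12, 48, 3, 20, 7, 44]
Tree (level-order array): [12, 3, 48, None, 7, 20, None, None, None, None, 44]
Preorder traversal: [12, 3, 7, 48, 20, 44]


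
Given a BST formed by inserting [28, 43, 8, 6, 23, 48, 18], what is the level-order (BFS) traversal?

Tree insertion order: [28, 43, 8, 6, 23, 48, 18]
Tree (level-order array): [28, 8, 43, 6, 23, None, 48, None, None, 18]
BFS from the root, enqueuing left then right child of each popped node:
  queue [28] -> pop 28, enqueue [8, 43], visited so far: [28]
  queue [8, 43] -> pop 8, enqueue [6, 23], visited so far: [28, 8]
  queue [43, 6, 23] -> pop 43, enqueue [48], visited so far: [28, 8, 43]
  queue [6, 23, 48] -> pop 6, enqueue [none], visited so far: [28, 8, 43, 6]
  queue [23, 48] -> pop 23, enqueue [18], visited so far: [28, 8, 43, 6, 23]
  queue [48, 18] -> pop 48, enqueue [none], visited so far: [28, 8, 43, 6, 23, 48]
  queue [18] -> pop 18, enqueue [none], visited so far: [28, 8, 43, 6, 23, 48, 18]
Result: [28, 8, 43, 6, 23, 48, 18]


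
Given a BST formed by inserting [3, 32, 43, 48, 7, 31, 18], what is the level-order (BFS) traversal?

Tree insertion order: [3, 32, 43, 48, 7, 31, 18]
Tree (level-order array): [3, None, 32, 7, 43, None, 31, None, 48, 18]
BFS from the root, enqueuing left then right child of each popped node:
  queue [3] -> pop 3, enqueue [32], visited so far: [3]
  queue [32] -> pop 32, enqueue [7, 43], visited so far: [3, 32]
  queue [7, 43] -> pop 7, enqueue [31], visited so far: [3, 32, 7]
  queue [43, 31] -> pop 43, enqueue [48], visited so far: [3, 32, 7, 43]
  queue [31, 48] -> pop 31, enqueue [18], visited so far: [3, 32, 7, 43, 31]
  queue [48, 18] -> pop 48, enqueue [none], visited so far: [3, 32, 7, 43, 31, 48]
  queue [18] -> pop 18, enqueue [none], visited so far: [3, 32, 7, 43, 31, 48, 18]
Result: [3, 32, 7, 43, 31, 48, 18]


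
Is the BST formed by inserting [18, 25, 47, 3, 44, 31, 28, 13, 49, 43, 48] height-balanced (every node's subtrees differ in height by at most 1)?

Tree (level-order array): [18, 3, 25, None, 13, None, 47, None, None, 44, 49, 31, None, 48, None, 28, 43]
Definition: a tree is height-balanced if, at every node, |h(left) - h(right)| <= 1 (empty subtree has height -1).
Bottom-up per-node check:
  node 13: h_left=-1, h_right=-1, diff=0 [OK], height=0
  node 3: h_left=-1, h_right=0, diff=1 [OK], height=1
  node 28: h_left=-1, h_right=-1, diff=0 [OK], height=0
  node 43: h_left=-1, h_right=-1, diff=0 [OK], height=0
  node 31: h_left=0, h_right=0, diff=0 [OK], height=1
  node 44: h_left=1, h_right=-1, diff=2 [FAIL (|1--1|=2 > 1)], height=2
  node 48: h_left=-1, h_right=-1, diff=0 [OK], height=0
  node 49: h_left=0, h_right=-1, diff=1 [OK], height=1
  node 47: h_left=2, h_right=1, diff=1 [OK], height=3
  node 25: h_left=-1, h_right=3, diff=4 [FAIL (|-1-3|=4 > 1)], height=4
  node 18: h_left=1, h_right=4, diff=3 [FAIL (|1-4|=3 > 1)], height=5
Node 44 violates the condition: |1 - -1| = 2 > 1.
Result: Not balanced


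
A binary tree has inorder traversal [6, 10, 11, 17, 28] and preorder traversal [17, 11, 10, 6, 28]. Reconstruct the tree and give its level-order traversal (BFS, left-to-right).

Inorder:  [6, 10, 11, 17, 28]
Preorder: [17, 11, 10, 6, 28]
Algorithm: preorder visits root first, so consume preorder in order;
for each root, split the current inorder slice at that value into
left-subtree inorder and right-subtree inorder, then recurse.
Recursive splits:
  root=17; inorder splits into left=[6, 10, 11], right=[28]
  root=11; inorder splits into left=[6, 10], right=[]
  root=10; inorder splits into left=[6], right=[]
  root=6; inorder splits into left=[], right=[]
  root=28; inorder splits into left=[], right=[]
Reconstructed level-order: [17, 11, 28, 10, 6]


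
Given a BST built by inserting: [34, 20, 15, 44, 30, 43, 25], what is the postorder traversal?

Tree insertion order: [34, 20, 15, 44, 30, 43, 25]
Tree (level-order array): [34, 20, 44, 15, 30, 43, None, None, None, 25]
Postorder traversal: [15, 25, 30, 20, 43, 44, 34]


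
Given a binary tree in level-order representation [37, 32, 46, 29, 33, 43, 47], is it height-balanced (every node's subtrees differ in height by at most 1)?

Tree (level-order array): [37, 32, 46, 29, 33, 43, 47]
Definition: a tree is height-balanced if, at every node, |h(left) - h(right)| <= 1 (empty subtree has height -1).
Bottom-up per-node check:
  node 29: h_left=-1, h_right=-1, diff=0 [OK], height=0
  node 33: h_left=-1, h_right=-1, diff=0 [OK], height=0
  node 32: h_left=0, h_right=0, diff=0 [OK], height=1
  node 43: h_left=-1, h_right=-1, diff=0 [OK], height=0
  node 47: h_left=-1, h_right=-1, diff=0 [OK], height=0
  node 46: h_left=0, h_right=0, diff=0 [OK], height=1
  node 37: h_left=1, h_right=1, diff=0 [OK], height=2
All nodes satisfy the balance condition.
Result: Balanced


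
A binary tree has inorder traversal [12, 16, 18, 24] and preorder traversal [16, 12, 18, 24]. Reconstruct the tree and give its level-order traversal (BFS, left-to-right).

Inorder:  [12, 16, 18, 24]
Preorder: [16, 12, 18, 24]
Algorithm: preorder visits root first, so consume preorder in order;
for each root, split the current inorder slice at that value into
left-subtree inorder and right-subtree inorder, then recurse.
Recursive splits:
  root=16; inorder splits into left=[12], right=[18, 24]
  root=12; inorder splits into left=[], right=[]
  root=18; inorder splits into left=[], right=[24]
  root=24; inorder splits into left=[], right=[]
Reconstructed level-order: [16, 12, 18, 24]


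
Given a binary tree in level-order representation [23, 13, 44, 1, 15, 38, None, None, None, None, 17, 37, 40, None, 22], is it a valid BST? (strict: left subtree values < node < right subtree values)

Level-order array: [23, 13, 44, 1, 15, 38, None, None, None, None, 17, 37, 40, None, 22]
Validate using subtree bounds (lo, hi): at each node, require lo < value < hi,
then recurse left with hi=value and right with lo=value.
Preorder trace (stopping at first violation):
  at node 23 with bounds (-inf, +inf): OK
  at node 13 with bounds (-inf, 23): OK
  at node 1 with bounds (-inf, 13): OK
  at node 15 with bounds (13, 23): OK
  at node 17 with bounds (15, 23): OK
  at node 22 with bounds (17, 23): OK
  at node 44 with bounds (23, +inf): OK
  at node 38 with bounds (23, 44): OK
  at node 37 with bounds (23, 38): OK
  at node 40 with bounds (38, 44): OK
No violation found at any node.
Result: Valid BST


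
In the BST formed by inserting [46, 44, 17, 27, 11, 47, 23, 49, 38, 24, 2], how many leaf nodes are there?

Tree built from: [46, 44, 17, 27, 11, 47, 23, 49, 38, 24, 2]
Tree (level-order array): [46, 44, 47, 17, None, None, 49, 11, 27, None, None, 2, None, 23, 38, None, None, None, 24]
Rule: A leaf has 0 children.
Per-node child counts:
  node 46: 2 child(ren)
  node 44: 1 child(ren)
  node 17: 2 child(ren)
  node 11: 1 child(ren)
  node 2: 0 child(ren)
  node 27: 2 child(ren)
  node 23: 1 child(ren)
  node 24: 0 child(ren)
  node 38: 0 child(ren)
  node 47: 1 child(ren)
  node 49: 0 child(ren)
Matching nodes: [2, 24, 38, 49]
Count of leaf nodes: 4


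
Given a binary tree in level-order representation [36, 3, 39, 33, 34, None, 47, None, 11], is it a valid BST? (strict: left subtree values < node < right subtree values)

Level-order array: [36, 3, 39, 33, 34, None, 47, None, 11]
Validate using subtree bounds (lo, hi): at each node, require lo < value < hi,
then recurse left with hi=value and right with lo=value.
Preorder trace (stopping at first violation):
  at node 36 with bounds (-inf, +inf): OK
  at node 3 with bounds (-inf, 36): OK
  at node 33 with bounds (-inf, 3): VIOLATION
Node 33 violates its bound: not (-inf < 33 < 3).
Result: Not a valid BST


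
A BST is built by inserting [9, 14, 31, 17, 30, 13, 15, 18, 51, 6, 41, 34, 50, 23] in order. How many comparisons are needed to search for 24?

Search path for 24: 9 -> 14 -> 31 -> 17 -> 30 -> 18 -> 23
Found: False
Comparisons: 7


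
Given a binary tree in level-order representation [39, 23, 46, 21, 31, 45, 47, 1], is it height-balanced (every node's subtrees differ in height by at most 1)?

Tree (level-order array): [39, 23, 46, 21, 31, 45, 47, 1]
Definition: a tree is height-balanced if, at every node, |h(left) - h(right)| <= 1 (empty subtree has height -1).
Bottom-up per-node check:
  node 1: h_left=-1, h_right=-1, diff=0 [OK], height=0
  node 21: h_left=0, h_right=-1, diff=1 [OK], height=1
  node 31: h_left=-1, h_right=-1, diff=0 [OK], height=0
  node 23: h_left=1, h_right=0, diff=1 [OK], height=2
  node 45: h_left=-1, h_right=-1, diff=0 [OK], height=0
  node 47: h_left=-1, h_right=-1, diff=0 [OK], height=0
  node 46: h_left=0, h_right=0, diff=0 [OK], height=1
  node 39: h_left=2, h_right=1, diff=1 [OK], height=3
All nodes satisfy the balance condition.
Result: Balanced


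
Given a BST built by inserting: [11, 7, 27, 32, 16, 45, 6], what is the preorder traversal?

Tree insertion order: [11, 7, 27, 32, 16, 45, 6]
Tree (level-order array): [11, 7, 27, 6, None, 16, 32, None, None, None, None, None, 45]
Preorder traversal: [11, 7, 6, 27, 16, 32, 45]


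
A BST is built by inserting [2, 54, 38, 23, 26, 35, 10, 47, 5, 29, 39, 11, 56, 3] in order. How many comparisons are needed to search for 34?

Search path for 34: 2 -> 54 -> 38 -> 23 -> 26 -> 35 -> 29
Found: False
Comparisons: 7


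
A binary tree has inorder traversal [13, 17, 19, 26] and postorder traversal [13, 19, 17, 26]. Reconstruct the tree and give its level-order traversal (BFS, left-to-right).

Inorder:   [13, 17, 19, 26]
Postorder: [13, 19, 17, 26]
Algorithm: postorder visits root last, so walk postorder right-to-left;
each value is the root of the current inorder slice — split it at that
value, recurse on the right subtree first, then the left.
Recursive splits:
  root=26; inorder splits into left=[13, 17, 19], right=[]
  root=17; inorder splits into left=[13], right=[19]
  root=19; inorder splits into left=[], right=[]
  root=13; inorder splits into left=[], right=[]
Reconstructed level-order: [26, 17, 13, 19]


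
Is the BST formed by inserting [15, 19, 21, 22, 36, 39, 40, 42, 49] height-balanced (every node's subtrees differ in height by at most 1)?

Tree (level-order array): [15, None, 19, None, 21, None, 22, None, 36, None, 39, None, 40, None, 42, None, 49]
Definition: a tree is height-balanced if, at every node, |h(left) - h(right)| <= 1 (empty subtree has height -1).
Bottom-up per-node check:
  node 49: h_left=-1, h_right=-1, diff=0 [OK], height=0
  node 42: h_left=-1, h_right=0, diff=1 [OK], height=1
  node 40: h_left=-1, h_right=1, diff=2 [FAIL (|-1-1|=2 > 1)], height=2
  node 39: h_left=-1, h_right=2, diff=3 [FAIL (|-1-2|=3 > 1)], height=3
  node 36: h_left=-1, h_right=3, diff=4 [FAIL (|-1-3|=4 > 1)], height=4
  node 22: h_left=-1, h_right=4, diff=5 [FAIL (|-1-4|=5 > 1)], height=5
  node 21: h_left=-1, h_right=5, diff=6 [FAIL (|-1-5|=6 > 1)], height=6
  node 19: h_left=-1, h_right=6, diff=7 [FAIL (|-1-6|=7 > 1)], height=7
  node 15: h_left=-1, h_right=7, diff=8 [FAIL (|-1-7|=8 > 1)], height=8
Node 40 violates the condition: |-1 - 1| = 2 > 1.
Result: Not balanced


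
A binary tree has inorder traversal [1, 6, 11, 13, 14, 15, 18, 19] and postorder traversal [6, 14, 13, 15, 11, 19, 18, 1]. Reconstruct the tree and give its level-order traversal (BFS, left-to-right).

Inorder:   [1, 6, 11, 13, 14, 15, 18, 19]
Postorder: [6, 14, 13, 15, 11, 19, 18, 1]
Algorithm: postorder visits root last, so walk postorder right-to-left;
each value is the root of the current inorder slice — split it at that
value, recurse on the right subtree first, then the left.
Recursive splits:
  root=1; inorder splits into left=[], right=[6, 11, 13, 14, 15, 18, 19]
  root=18; inorder splits into left=[6, 11, 13, 14, 15], right=[19]
  root=19; inorder splits into left=[], right=[]
  root=11; inorder splits into left=[6], right=[13, 14, 15]
  root=15; inorder splits into left=[13, 14], right=[]
  root=13; inorder splits into left=[], right=[14]
  root=14; inorder splits into left=[], right=[]
  root=6; inorder splits into left=[], right=[]
Reconstructed level-order: [1, 18, 11, 19, 6, 15, 13, 14]


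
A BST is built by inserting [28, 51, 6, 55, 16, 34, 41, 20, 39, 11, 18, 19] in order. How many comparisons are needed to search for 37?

Search path for 37: 28 -> 51 -> 34 -> 41 -> 39
Found: False
Comparisons: 5


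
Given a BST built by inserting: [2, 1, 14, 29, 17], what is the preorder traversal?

Tree insertion order: [2, 1, 14, 29, 17]
Tree (level-order array): [2, 1, 14, None, None, None, 29, 17]
Preorder traversal: [2, 1, 14, 29, 17]


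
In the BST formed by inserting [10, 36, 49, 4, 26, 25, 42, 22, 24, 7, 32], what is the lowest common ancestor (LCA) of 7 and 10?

Tree insertion order: [10, 36, 49, 4, 26, 25, 42, 22, 24, 7, 32]
Tree (level-order array): [10, 4, 36, None, 7, 26, 49, None, None, 25, 32, 42, None, 22, None, None, None, None, None, None, 24]
In a BST, the LCA of p=7, q=10 is the first node v on the
root-to-leaf path with p <= v <= q (go left if both < v, right if both > v).
Walk from root:
  at 10: 7 <= 10 <= 10, this is the LCA
LCA = 10


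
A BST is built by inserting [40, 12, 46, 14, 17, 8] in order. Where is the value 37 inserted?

Starting tree (level order): [40, 12, 46, 8, 14, None, None, None, None, None, 17]
Insertion path: 40 -> 12 -> 14 -> 17
Result: insert 37 as right child of 17
Final tree (level order): [40, 12, 46, 8, 14, None, None, None, None, None, 17, None, 37]


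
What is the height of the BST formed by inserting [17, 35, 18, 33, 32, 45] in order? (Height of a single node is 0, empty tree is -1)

Insertion order: [17, 35, 18, 33, 32, 45]
Tree (level-order array): [17, None, 35, 18, 45, None, 33, None, None, 32]
Compute height bottom-up (empty subtree = -1):
  height(32) = 1 + max(-1, -1) = 0
  height(33) = 1 + max(0, -1) = 1
  height(18) = 1 + max(-1, 1) = 2
  height(45) = 1 + max(-1, -1) = 0
  height(35) = 1 + max(2, 0) = 3
  height(17) = 1 + max(-1, 3) = 4
Height = 4


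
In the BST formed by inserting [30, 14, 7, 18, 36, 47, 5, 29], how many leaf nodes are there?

Tree built from: [30, 14, 7, 18, 36, 47, 5, 29]
Tree (level-order array): [30, 14, 36, 7, 18, None, 47, 5, None, None, 29]
Rule: A leaf has 0 children.
Per-node child counts:
  node 30: 2 child(ren)
  node 14: 2 child(ren)
  node 7: 1 child(ren)
  node 5: 0 child(ren)
  node 18: 1 child(ren)
  node 29: 0 child(ren)
  node 36: 1 child(ren)
  node 47: 0 child(ren)
Matching nodes: [5, 29, 47]
Count of leaf nodes: 3


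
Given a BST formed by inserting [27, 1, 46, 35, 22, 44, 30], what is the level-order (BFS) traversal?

Tree insertion order: [27, 1, 46, 35, 22, 44, 30]
Tree (level-order array): [27, 1, 46, None, 22, 35, None, None, None, 30, 44]
BFS from the root, enqueuing left then right child of each popped node:
  queue [27] -> pop 27, enqueue [1, 46], visited so far: [27]
  queue [1, 46] -> pop 1, enqueue [22], visited so far: [27, 1]
  queue [46, 22] -> pop 46, enqueue [35], visited so far: [27, 1, 46]
  queue [22, 35] -> pop 22, enqueue [none], visited so far: [27, 1, 46, 22]
  queue [35] -> pop 35, enqueue [30, 44], visited so far: [27, 1, 46, 22, 35]
  queue [30, 44] -> pop 30, enqueue [none], visited so far: [27, 1, 46, 22, 35, 30]
  queue [44] -> pop 44, enqueue [none], visited so far: [27, 1, 46, 22, 35, 30, 44]
Result: [27, 1, 46, 22, 35, 30, 44]


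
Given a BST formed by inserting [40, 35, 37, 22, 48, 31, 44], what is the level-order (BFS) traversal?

Tree insertion order: [40, 35, 37, 22, 48, 31, 44]
Tree (level-order array): [40, 35, 48, 22, 37, 44, None, None, 31]
BFS from the root, enqueuing left then right child of each popped node:
  queue [40] -> pop 40, enqueue [35, 48], visited so far: [40]
  queue [35, 48] -> pop 35, enqueue [22, 37], visited so far: [40, 35]
  queue [48, 22, 37] -> pop 48, enqueue [44], visited so far: [40, 35, 48]
  queue [22, 37, 44] -> pop 22, enqueue [31], visited so far: [40, 35, 48, 22]
  queue [37, 44, 31] -> pop 37, enqueue [none], visited so far: [40, 35, 48, 22, 37]
  queue [44, 31] -> pop 44, enqueue [none], visited so far: [40, 35, 48, 22, 37, 44]
  queue [31] -> pop 31, enqueue [none], visited so far: [40, 35, 48, 22, 37, 44, 31]
Result: [40, 35, 48, 22, 37, 44, 31]


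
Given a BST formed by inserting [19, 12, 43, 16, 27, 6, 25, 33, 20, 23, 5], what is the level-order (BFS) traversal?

Tree insertion order: [19, 12, 43, 16, 27, 6, 25, 33, 20, 23, 5]
Tree (level-order array): [19, 12, 43, 6, 16, 27, None, 5, None, None, None, 25, 33, None, None, 20, None, None, None, None, 23]
BFS from the root, enqueuing left then right child of each popped node:
  queue [19] -> pop 19, enqueue [12, 43], visited so far: [19]
  queue [12, 43] -> pop 12, enqueue [6, 16], visited so far: [19, 12]
  queue [43, 6, 16] -> pop 43, enqueue [27], visited so far: [19, 12, 43]
  queue [6, 16, 27] -> pop 6, enqueue [5], visited so far: [19, 12, 43, 6]
  queue [16, 27, 5] -> pop 16, enqueue [none], visited so far: [19, 12, 43, 6, 16]
  queue [27, 5] -> pop 27, enqueue [25, 33], visited so far: [19, 12, 43, 6, 16, 27]
  queue [5, 25, 33] -> pop 5, enqueue [none], visited so far: [19, 12, 43, 6, 16, 27, 5]
  queue [25, 33] -> pop 25, enqueue [20], visited so far: [19, 12, 43, 6, 16, 27, 5, 25]
  queue [33, 20] -> pop 33, enqueue [none], visited so far: [19, 12, 43, 6, 16, 27, 5, 25, 33]
  queue [20] -> pop 20, enqueue [23], visited so far: [19, 12, 43, 6, 16, 27, 5, 25, 33, 20]
  queue [23] -> pop 23, enqueue [none], visited so far: [19, 12, 43, 6, 16, 27, 5, 25, 33, 20, 23]
Result: [19, 12, 43, 6, 16, 27, 5, 25, 33, 20, 23]


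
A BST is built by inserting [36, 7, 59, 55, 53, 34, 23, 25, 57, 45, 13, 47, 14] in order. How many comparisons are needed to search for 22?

Search path for 22: 36 -> 7 -> 34 -> 23 -> 13 -> 14
Found: False
Comparisons: 6
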